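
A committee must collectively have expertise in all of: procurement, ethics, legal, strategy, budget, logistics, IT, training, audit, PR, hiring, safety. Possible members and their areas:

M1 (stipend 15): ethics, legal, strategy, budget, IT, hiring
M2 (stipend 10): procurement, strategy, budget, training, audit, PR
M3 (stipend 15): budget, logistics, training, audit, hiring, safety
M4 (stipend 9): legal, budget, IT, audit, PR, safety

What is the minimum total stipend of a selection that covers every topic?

40

M1, M2, M3 cover every topic at stipend 15 + 10 + 15 = 40.
Any cover uses at least 3 members; among all covering selections none totals below 40.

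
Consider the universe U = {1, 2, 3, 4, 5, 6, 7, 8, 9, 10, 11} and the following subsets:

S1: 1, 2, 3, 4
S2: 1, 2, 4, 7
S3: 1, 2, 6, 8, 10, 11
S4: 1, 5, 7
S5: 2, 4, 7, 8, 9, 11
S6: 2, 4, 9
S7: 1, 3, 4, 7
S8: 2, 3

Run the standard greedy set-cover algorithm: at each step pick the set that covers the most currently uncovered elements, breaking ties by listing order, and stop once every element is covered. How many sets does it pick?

4

Pick 1: S3 covers 6 new elements (1, 2, 6, 8, 10, 11).
Pick 2: S5 covers 3 new elements (4, 7, 9).
Pick 3: S1 covers 1 new elements (3).
Pick 4: S4 covers 1 new elements (5).
Greedy uses 4 sets.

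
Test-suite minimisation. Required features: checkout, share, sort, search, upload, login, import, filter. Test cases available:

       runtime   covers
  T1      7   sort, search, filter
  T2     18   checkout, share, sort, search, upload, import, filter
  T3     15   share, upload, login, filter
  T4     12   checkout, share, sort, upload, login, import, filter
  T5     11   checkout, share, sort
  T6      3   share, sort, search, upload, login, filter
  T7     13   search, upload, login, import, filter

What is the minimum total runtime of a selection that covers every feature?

T4, T6 cover every feature at runtime 12 + 3 = 15.
Any cover uses at least 2 test cases; among all covering selections none totals below 15.

15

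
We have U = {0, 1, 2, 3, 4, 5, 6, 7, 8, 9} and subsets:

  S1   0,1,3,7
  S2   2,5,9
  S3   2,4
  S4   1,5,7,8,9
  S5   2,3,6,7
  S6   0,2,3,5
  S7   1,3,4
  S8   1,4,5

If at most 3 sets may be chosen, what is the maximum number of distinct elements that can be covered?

9

Choosing S1, S3, S4 covers {0, 1, 2, 3, 4, 5, 7, 8, 9} — 9 elements.
No choice of 3 sets does better; here 6 is left uncovered.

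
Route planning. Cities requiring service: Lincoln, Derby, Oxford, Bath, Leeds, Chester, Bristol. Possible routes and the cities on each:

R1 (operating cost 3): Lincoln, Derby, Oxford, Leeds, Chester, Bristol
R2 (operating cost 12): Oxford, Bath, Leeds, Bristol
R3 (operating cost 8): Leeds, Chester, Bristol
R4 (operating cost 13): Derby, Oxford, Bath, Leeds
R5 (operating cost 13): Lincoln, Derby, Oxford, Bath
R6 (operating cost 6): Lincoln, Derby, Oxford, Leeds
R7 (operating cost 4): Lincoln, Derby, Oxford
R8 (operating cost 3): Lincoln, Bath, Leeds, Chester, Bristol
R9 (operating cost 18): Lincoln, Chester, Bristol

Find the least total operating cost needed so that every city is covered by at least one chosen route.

6

R1, R8 cover every city at operating cost 3 + 3 = 6.
Any cover uses at least 2 routes; among all covering selections none totals below 6.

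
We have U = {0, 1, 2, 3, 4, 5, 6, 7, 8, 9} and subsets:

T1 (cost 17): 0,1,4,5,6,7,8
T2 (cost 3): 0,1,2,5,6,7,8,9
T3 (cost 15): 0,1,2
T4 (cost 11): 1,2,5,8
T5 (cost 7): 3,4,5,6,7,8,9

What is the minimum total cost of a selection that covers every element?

T2, T5 cover every element at cost 3 + 7 = 10.
Any cover uses at least 2 sets; among all covering selections none totals below 10.

10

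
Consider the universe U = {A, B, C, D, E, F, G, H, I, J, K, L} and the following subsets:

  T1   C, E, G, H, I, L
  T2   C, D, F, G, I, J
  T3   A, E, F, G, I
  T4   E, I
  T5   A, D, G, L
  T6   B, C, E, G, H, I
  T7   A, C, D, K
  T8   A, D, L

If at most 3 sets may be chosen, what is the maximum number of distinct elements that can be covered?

Choosing T1, T2, T7 covers {A, C, D, E, F, G, H, I, J, K, L} — 11 elements.
No choice of 3 sets does better; here B is left uncovered.

11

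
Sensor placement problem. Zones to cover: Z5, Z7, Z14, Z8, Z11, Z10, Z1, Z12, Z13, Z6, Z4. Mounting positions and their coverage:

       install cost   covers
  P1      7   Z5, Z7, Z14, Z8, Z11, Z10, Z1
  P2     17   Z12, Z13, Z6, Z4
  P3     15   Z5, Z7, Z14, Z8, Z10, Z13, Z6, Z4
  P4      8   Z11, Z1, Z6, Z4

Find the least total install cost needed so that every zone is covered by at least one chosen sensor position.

P1, P2 cover every zone at install cost 7 + 17 = 24.
Any cover uses at least 2 sensor positions; among all covering selections none totals below 24.
Greedy by coverage-per-install cost would pick P1, P4, P2 for 32 — worse than the optimum 24.

24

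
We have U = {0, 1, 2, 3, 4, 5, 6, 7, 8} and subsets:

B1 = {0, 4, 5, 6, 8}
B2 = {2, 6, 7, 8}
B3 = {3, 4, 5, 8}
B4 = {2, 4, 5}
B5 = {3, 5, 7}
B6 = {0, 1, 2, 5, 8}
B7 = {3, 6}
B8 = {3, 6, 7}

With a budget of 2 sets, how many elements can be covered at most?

Choosing B6, B8 covers {0, 1, 2, 3, 5, 6, 7, 8} — 8 elements.
No choice of 2 sets does better; here 4 is left uncovered.

8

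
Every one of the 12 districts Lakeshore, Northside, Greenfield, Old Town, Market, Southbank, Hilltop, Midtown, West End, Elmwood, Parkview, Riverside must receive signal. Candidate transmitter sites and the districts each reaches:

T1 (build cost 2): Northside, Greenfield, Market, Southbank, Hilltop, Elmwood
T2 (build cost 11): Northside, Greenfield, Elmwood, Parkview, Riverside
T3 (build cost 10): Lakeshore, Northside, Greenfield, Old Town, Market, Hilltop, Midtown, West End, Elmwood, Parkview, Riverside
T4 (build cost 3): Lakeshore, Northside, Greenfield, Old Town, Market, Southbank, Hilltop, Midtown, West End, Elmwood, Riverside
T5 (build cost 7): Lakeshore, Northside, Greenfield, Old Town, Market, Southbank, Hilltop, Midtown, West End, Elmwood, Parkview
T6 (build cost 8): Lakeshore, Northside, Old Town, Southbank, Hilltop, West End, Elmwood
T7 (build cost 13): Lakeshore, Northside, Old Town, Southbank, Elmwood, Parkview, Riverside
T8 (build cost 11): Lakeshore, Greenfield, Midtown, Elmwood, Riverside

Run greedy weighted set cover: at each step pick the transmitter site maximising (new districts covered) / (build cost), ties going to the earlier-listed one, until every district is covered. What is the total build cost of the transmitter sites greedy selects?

Pick 1: T4 adds 11 new (Lakeshore, Northside, Greenfield, Old Town, Market, Southbank, Hilltop, Midtown, West End, Elmwood, Riverside) at build cost 3 (ratio 11/3).
Pick 2: T5 adds 1 new (Parkview) at build cost 7 (ratio 1/7).
Greedy total build cost: 3 + 7 = 10.

10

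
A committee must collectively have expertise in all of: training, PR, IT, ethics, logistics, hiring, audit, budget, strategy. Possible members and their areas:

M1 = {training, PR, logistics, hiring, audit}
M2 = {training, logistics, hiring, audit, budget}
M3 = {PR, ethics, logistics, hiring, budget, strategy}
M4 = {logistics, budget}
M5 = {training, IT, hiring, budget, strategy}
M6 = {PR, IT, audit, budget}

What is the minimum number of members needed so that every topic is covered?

3

M1, M3, M5 together cover {training, PR, IT, ethics, logistics, hiring, audit, budget, strategy} — every topic.
No 2 of the 6 members cover everything (all 15 pairs fall short), so 3 is minimum.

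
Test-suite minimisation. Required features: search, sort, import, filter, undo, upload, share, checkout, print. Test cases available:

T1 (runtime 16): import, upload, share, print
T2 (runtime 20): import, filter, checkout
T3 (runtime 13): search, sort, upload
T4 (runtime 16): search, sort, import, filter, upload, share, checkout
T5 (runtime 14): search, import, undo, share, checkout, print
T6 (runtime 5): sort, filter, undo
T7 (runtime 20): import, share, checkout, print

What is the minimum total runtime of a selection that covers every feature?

30

T4, T5 cover every feature at runtime 16 + 14 = 30.
Any cover uses at least 2 test cases; among all covering selections none totals below 30.
Greedy by coverage-per-runtime would pick T6, T5, T3 for 32 — worse than the optimum 30.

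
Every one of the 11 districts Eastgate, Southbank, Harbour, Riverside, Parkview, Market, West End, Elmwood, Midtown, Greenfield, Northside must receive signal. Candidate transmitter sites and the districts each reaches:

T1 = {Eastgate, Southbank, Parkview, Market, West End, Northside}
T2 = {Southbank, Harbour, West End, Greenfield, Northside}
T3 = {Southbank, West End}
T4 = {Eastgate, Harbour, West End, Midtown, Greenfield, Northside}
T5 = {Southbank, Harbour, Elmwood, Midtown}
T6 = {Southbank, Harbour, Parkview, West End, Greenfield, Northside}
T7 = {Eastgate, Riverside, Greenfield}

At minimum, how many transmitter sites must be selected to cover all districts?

T1, T5, T7 together cover {Eastgate, Southbank, Harbour, Riverside, Parkview, Market, West End, Elmwood, Midtown, Greenfield, Northside} — every district.
No 2 of the 7 transmitter sites cover everything (all 21 pairs fall short), so 3 is minimum.
Greedy (largest uncovered first) would take T1, T4, T5, T7 — 4 transmitter sites — but 3 suffice.

3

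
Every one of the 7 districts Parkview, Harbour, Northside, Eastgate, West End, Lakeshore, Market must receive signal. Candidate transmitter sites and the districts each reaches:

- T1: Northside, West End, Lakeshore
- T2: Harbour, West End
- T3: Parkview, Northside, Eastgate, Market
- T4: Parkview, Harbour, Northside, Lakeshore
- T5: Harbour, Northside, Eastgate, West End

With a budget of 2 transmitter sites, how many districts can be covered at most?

6

Choosing T1, T3 covers {Parkview, Northside, Eastgate, West End, Lakeshore, Market} — 6 districts.
No choice of 2 transmitter sites does better; here Harbour is left uncovered.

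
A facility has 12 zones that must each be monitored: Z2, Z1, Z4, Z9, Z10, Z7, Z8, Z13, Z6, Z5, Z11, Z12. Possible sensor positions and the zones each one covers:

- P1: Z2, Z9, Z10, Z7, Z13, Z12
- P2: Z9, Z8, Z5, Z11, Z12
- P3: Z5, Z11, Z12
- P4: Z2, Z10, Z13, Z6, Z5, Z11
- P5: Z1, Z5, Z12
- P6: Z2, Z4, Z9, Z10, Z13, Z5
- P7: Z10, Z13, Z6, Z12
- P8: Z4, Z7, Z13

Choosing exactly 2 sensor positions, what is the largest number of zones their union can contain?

9

Choosing P1, P2 covers {Z2, Z9, Z10, Z7, Z8, Z13, Z5, Z11, Z12} — 9 zones.
No choice of 2 sensor positions does better; here Z1, Z4, Z6 are left uncovered.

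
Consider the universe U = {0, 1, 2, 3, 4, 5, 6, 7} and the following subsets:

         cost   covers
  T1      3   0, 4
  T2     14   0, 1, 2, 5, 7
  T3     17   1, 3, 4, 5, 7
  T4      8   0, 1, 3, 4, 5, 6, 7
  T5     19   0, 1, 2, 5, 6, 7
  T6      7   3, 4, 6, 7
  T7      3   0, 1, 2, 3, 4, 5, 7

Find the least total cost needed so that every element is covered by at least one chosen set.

10

T6, T7 cover every element at cost 7 + 3 = 10.
Any cover uses at least 2 sets; among all covering selections none totals below 10.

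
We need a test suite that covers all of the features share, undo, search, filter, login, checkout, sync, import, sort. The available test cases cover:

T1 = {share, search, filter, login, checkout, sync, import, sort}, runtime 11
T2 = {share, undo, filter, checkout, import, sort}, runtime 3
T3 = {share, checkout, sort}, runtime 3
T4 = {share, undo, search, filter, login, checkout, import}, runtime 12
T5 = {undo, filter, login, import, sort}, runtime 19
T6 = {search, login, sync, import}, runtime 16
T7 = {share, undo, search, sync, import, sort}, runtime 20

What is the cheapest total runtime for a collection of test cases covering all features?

T1, T2 cover every feature at runtime 11 + 3 = 14.
Any cover uses at least 2 test cases; among all covering selections none totals below 14.

14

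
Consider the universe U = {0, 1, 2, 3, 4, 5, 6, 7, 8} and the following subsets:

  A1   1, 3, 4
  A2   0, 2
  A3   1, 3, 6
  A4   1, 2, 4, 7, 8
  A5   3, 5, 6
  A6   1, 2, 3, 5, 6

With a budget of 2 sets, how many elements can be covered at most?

Choosing A4, A5 covers {1, 2, 3, 4, 5, 6, 7, 8} — 8 elements.
No choice of 2 sets does better; here 0 is left uncovered.

8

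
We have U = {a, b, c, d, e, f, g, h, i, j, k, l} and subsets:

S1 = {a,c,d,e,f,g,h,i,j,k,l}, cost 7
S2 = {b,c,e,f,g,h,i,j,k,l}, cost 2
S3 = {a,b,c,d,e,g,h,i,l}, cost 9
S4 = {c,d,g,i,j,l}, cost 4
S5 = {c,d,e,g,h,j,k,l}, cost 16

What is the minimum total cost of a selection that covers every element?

S1, S2 cover every element at cost 7 + 2 = 9.
Any cover uses at least 2 sets; among all covering selections none totals below 9.

9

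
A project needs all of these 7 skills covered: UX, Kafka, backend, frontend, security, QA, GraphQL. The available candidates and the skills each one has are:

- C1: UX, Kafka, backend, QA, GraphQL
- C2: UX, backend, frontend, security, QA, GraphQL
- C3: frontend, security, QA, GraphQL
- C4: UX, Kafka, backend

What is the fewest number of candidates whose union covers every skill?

C1, C2 together cover {UX, Kafka, backend, frontend, security, QA, GraphQL} — every skill.
No single candidate contains all 7 skills, so 2 is optimal.

2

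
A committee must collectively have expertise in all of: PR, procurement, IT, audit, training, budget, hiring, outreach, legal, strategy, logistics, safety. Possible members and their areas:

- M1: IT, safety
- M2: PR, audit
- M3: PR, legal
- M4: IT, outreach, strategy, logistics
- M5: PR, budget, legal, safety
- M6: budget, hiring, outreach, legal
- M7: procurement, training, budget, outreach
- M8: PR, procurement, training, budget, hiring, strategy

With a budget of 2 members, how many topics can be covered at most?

9

Choosing M4, M8 covers {PR, procurement, IT, training, budget, hiring, outreach, strategy, logistics} — 9 topics.
No choice of 2 members does better; here audit, legal, safety are left uncovered.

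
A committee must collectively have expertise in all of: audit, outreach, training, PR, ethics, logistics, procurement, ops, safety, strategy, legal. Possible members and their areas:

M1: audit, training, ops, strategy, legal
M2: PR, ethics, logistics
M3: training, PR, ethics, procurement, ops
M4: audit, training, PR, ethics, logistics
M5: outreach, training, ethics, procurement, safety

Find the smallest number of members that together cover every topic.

M1, M2, M5 together cover {audit, outreach, training, PR, ethics, logistics, procurement, ops, safety, strategy, legal} — every topic.
No 2 of the 5 members cover everything (all 10 pairs fall short), so 3 is minimum.

3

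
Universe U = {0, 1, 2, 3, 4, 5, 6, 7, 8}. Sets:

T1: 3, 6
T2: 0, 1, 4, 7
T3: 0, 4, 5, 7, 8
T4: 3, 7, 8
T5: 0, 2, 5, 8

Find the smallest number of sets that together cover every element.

T1, T2, T5 together cover {0, 1, 2, 3, 4, 5, 6, 7, 8} — every element.
No 2 of the 5 sets cover everything (all 10 pairs fall short), so 3 is minimum.

3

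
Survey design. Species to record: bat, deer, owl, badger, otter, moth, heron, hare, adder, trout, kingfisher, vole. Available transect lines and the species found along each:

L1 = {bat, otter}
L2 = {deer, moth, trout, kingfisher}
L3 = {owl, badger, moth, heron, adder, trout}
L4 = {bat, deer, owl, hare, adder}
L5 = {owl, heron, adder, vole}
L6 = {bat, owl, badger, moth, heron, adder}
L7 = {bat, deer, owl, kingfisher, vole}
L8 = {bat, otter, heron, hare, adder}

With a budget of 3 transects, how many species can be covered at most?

12

Choosing L3, L7, L8 covers {bat, deer, owl, badger, otter, moth, heron, hare, adder, trout, kingfisher, vole} — 12 species.
That is all 12 species.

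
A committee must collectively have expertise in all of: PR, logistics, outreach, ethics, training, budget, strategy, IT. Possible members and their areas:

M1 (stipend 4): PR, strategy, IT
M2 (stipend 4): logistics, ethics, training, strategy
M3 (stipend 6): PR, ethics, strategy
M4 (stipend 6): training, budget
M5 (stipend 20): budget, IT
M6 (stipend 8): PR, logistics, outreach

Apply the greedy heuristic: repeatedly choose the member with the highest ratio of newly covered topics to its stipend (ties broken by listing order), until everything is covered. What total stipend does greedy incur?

22

Pick 1: M2 adds 4 new (logistics, ethics, training, strategy) at stipend 4 (ratio 4/4).
Pick 2: M1 adds 2 new (PR, IT) at stipend 4 (ratio 2/4).
Pick 3: M4 adds 1 new (budget) at stipend 6 (ratio 1/6).
Pick 4: M6 adds 1 new (outreach) at stipend 8 (ratio 1/8).
Greedy total stipend: 4 + 4 + 6 + 8 = 22.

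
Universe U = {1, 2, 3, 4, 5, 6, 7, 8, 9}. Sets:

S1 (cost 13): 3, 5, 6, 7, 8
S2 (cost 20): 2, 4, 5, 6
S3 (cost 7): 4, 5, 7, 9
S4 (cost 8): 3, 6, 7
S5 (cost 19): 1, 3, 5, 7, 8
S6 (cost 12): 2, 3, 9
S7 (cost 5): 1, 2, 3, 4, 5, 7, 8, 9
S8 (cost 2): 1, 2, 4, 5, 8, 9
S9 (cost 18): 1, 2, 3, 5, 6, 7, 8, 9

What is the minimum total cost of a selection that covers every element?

10

S4, S8 cover every element at cost 8 + 2 = 10.
Any cover uses at least 2 sets; among all covering selections none totals below 10.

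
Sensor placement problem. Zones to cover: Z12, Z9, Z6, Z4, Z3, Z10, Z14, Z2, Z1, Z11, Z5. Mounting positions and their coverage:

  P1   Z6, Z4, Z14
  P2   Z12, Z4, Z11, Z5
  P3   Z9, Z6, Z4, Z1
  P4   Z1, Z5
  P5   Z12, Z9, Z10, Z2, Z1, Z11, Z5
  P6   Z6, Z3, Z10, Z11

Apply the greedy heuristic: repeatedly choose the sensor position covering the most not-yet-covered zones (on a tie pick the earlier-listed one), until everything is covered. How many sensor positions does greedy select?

Pick 1: P5 covers 7 new zones (Z12, Z9, Z10, Z2, Z1, Z11, Z5).
Pick 2: P1 covers 3 new zones (Z6, Z4, Z14).
Pick 3: P6 covers 1 new zones (Z3).
Greedy uses 3 sensor positions.

3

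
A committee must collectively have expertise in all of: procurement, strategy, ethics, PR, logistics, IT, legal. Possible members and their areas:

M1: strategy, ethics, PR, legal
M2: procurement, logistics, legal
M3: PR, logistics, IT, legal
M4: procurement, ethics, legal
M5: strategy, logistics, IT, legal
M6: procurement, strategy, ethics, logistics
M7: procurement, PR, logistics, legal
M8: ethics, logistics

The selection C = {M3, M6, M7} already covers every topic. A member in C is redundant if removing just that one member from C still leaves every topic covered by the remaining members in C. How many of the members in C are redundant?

Drop M3: IT uncovered — not redundant.
Drop M6: strategy, ethics uncovered — not redundant.
Drop M7: the rest still cover every topic — redundant.
1 redundant: M7.

1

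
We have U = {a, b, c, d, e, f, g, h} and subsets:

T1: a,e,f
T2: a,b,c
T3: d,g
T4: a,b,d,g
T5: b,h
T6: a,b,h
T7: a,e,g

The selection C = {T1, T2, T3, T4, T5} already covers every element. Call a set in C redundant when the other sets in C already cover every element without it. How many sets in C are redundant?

2

Drop T1: e, f uncovered — not redundant.
Drop T2: c uncovered — not redundant.
Drop T3: the rest still cover every element — redundant.
Drop T4: the rest still cover every element — redundant.
Drop T5: h uncovered — not redundant.
2 redundant: T3, T4.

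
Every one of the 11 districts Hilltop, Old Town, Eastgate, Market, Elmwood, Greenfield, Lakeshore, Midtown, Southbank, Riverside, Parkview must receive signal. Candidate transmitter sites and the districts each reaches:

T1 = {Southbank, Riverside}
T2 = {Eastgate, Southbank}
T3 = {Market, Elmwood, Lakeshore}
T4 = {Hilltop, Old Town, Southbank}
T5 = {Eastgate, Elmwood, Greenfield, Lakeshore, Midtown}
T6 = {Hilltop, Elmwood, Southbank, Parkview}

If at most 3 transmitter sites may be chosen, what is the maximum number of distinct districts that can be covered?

Choosing T1, T4, T5 covers {Hilltop, Old Town, Eastgate, Elmwood, Greenfield, Lakeshore, Midtown, Southbank, Riverside} — 9 districts.
No choice of 3 transmitter sites does better; here Market, Parkview are left uncovered.

9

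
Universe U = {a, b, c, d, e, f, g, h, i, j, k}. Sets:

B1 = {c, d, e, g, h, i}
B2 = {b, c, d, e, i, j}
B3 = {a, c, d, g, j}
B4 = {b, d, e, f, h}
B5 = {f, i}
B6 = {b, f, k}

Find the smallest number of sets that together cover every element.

B1, B3, B6 together cover {a, b, c, d, e, f, g, h, i, j, k} — every element.
No 2 of the 6 sets cover everything (all 15 pairs fall short), so 3 is minimum.

3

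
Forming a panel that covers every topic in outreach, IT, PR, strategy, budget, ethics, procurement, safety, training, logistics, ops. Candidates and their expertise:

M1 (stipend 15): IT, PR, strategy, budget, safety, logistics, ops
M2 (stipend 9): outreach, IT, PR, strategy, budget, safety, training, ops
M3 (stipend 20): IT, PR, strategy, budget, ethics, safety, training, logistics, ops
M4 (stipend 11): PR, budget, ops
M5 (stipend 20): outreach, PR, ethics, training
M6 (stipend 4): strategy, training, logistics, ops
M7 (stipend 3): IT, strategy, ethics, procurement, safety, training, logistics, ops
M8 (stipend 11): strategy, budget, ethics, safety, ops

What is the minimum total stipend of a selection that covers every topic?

12

M2, M7 cover every topic at stipend 9 + 3 = 12.
Any cover uses at least 2 members; among all covering selections none totals below 12.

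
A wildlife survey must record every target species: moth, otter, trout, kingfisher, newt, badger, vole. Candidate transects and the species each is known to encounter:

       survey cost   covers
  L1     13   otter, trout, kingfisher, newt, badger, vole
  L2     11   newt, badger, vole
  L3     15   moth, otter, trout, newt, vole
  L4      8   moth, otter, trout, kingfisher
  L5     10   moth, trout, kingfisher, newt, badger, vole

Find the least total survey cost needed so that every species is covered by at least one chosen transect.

L4, L5 cover every species at survey cost 8 + 10 = 18.
Any cover uses at least 2 transects; among all covering selections none totals below 18.

18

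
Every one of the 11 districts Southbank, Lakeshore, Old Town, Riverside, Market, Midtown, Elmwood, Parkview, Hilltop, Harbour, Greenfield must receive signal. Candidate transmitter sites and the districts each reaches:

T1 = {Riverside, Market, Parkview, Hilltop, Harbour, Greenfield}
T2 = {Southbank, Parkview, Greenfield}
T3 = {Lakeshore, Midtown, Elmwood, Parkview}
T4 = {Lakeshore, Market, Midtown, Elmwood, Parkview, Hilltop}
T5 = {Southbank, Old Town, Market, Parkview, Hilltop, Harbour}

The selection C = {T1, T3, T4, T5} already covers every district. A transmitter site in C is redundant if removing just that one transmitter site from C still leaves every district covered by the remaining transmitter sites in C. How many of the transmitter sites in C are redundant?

Drop T1: Riverside, Greenfield uncovered — not redundant.
Drop T3: the rest still cover every district — redundant.
Drop T4: the rest still cover every district — redundant.
Drop T5: Southbank, Old Town uncovered — not redundant.
2 redundant: T3, T4.

2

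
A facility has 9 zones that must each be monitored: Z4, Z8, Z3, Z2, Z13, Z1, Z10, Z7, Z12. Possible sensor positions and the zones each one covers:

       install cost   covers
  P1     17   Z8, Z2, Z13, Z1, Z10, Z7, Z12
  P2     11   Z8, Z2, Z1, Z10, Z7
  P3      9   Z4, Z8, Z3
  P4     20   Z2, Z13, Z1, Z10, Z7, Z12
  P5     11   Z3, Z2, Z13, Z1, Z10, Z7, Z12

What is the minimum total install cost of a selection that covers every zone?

P3, P5 cover every zone at install cost 9 + 11 = 20.
Any cover uses at least 2 sensor positions; among all covering selections none totals below 20.

20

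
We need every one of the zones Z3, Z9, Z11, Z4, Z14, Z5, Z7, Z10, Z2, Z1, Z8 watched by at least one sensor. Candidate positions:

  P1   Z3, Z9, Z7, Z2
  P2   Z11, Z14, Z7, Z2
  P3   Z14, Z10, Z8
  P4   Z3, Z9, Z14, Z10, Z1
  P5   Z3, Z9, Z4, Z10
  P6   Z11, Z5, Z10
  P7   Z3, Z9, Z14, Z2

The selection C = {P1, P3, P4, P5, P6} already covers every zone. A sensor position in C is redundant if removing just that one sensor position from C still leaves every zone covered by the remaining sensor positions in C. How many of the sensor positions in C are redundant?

0

Drop P1: Z7, Z2 uncovered — not redundant.
Drop P3: Z8 uncovered — not redundant.
Drop P4: Z1 uncovered — not redundant.
Drop P5: Z4 uncovered — not redundant.
Drop P6: Z11, Z5 uncovered — not redundant.
None of the sensor positions in C is redundant.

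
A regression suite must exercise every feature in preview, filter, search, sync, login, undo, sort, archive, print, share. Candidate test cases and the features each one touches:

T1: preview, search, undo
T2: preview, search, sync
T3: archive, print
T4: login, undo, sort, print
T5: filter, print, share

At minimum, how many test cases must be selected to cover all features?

T2, T3, T4, T5 together cover {preview, filter, search, sync, login, undo, sort, archive, print, share} — every feature.
No 3 of the 5 test cases cover everything (all 10 triples fall short), so 4 is minimum.

4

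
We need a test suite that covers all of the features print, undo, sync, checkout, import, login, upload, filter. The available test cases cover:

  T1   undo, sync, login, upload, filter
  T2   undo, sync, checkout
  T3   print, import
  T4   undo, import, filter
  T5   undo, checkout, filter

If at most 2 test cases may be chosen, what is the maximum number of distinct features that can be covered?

Choosing T1, T3 covers {print, undo, sync, import, login, upload, filter} — 7 features.
No choice of 2 test cases does better; here checkout is left uncovered.

7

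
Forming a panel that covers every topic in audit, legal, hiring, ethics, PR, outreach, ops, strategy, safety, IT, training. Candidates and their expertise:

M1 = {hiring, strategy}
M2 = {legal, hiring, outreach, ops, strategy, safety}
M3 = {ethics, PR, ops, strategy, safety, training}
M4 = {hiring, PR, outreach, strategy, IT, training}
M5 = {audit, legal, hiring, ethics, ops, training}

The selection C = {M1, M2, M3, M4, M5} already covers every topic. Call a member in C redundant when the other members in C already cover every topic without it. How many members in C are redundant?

Drop M1: the rest still cover every topic — redundant.
Drop M2: the rest still cover every topic — redundant.
Drop M3: the rest still cover every topic — redundant.
Drop M4: IT uncovered — not redundant.
Drop M5: audit uncovered — not redundant.
3 redundant: M1, M2, M3.

3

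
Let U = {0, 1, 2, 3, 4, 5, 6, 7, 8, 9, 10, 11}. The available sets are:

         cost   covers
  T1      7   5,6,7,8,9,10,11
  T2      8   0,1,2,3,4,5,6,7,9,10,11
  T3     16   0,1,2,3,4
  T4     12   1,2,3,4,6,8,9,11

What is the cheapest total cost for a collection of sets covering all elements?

15

T1, T2 cover every element at cost 7 + 8 = 15.
Any cover uses at least 2 sets; among all covering selections none totals below 15.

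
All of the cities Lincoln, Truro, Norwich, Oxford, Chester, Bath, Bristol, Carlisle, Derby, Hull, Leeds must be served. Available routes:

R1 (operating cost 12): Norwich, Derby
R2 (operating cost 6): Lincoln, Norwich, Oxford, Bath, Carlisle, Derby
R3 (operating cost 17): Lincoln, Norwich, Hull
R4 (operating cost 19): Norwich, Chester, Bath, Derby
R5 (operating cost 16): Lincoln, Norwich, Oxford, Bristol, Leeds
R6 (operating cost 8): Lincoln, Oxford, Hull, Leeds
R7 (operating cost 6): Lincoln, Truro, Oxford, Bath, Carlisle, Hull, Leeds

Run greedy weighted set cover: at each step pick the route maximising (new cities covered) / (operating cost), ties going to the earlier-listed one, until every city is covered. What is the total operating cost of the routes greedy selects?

47

Pick 1: R7 adds 7 new (Lincoln, Truro, Oxford, Bath, Carlisle, Hull, Leeds) at operating cost 6 (ratio 7/6).
Pick 2: R2 adds 2 new (Norwich, Derby) at operating cost 6 (ratio 2/6).
Pick 3: R5 adds 1 new (Bristol) at operating cost 16 (ratio 1/16).
Pick 4: R4 adds 1 new (Chester) at operating cost 19 (ratio 1/19).
Greedy total operating cost: 6 + 6 + 16 + 19 = 47. (The true optimum is 41, so greedy overshoots here.)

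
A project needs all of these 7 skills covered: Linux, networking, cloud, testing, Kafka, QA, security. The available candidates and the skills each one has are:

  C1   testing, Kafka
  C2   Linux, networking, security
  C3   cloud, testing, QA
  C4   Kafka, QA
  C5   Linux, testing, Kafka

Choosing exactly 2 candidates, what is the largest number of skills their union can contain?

6

Choosing C2, C3 covers {Linux, networking, cloud, testing, QA, security} — 6 skills.
No choice of 2 candidates does better; here Kafka is left uncovered.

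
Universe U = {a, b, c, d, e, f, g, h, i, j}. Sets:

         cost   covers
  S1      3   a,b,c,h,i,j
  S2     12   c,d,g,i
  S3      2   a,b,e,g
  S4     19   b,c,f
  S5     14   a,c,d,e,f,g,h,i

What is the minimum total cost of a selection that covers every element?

S1, S5 cover every element at cost 3 + 14 = 17.
Any cover uses at least 2 sets; among all covering selections none totals below 17.
Greedy by coverage-per-cost would pick S1, S3, S5 for 19 — worse than the optimum 17.

17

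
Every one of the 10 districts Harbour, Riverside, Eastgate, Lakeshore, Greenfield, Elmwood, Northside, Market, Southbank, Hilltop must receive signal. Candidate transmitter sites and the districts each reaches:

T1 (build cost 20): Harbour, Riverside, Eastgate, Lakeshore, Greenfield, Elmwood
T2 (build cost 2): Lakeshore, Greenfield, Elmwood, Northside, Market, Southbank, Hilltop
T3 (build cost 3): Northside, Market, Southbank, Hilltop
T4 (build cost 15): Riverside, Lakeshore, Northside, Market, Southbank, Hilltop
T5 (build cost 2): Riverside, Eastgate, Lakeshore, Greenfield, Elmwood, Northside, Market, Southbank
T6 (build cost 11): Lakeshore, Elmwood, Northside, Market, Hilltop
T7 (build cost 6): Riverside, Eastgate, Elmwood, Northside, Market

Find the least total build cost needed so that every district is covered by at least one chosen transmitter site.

22

T1, T2 cover every district at build cost 20 + 2 = 22.
Any cover uses at least 2 transmitter sites; among all covering selections none totals below 22.
Greedy by coverage-per-build cost would pick T5, T2, T1 for 24 — worse than the optimum 22.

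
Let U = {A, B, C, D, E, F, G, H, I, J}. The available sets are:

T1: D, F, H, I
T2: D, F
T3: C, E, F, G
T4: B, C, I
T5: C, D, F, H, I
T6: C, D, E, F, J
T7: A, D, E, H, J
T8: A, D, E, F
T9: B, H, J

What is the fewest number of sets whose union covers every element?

T3, T4, T7 together cover {A, B, C, D, E, F, G, H, I, J} — every element.
No 2 of the 9 sets cover everything (all 36 pairs fall short), so 3 is minimum.
Greedy (largest uncovered first) would take T5, T7, T3, T4 — 4 sets — but 3 suffice.

3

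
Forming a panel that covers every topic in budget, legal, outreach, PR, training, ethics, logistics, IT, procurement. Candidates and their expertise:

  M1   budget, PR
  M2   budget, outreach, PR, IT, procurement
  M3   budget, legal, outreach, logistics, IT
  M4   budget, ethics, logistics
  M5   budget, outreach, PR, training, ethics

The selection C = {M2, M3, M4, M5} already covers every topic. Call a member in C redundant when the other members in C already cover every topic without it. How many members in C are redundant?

1

Drop M2: procurement uncovered — not redundant.
Drop M3: legal uncovered — not redundant.
Drop M4: the rest still cover every topic — redundant.
Drop M5: training uncovered — not redundant.
1 redundant: M4.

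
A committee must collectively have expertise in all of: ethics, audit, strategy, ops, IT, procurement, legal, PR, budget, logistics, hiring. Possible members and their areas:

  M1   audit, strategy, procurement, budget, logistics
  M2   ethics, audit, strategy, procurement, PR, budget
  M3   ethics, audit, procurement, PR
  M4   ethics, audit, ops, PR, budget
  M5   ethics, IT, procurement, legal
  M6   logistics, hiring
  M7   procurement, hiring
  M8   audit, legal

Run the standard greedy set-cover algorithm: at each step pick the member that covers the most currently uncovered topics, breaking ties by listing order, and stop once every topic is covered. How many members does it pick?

Pick 1: M2 covers 6 new topics (ethics, audit, strategy, procurement, PR, budget).
Pick 2: M5 covers 2 new topics (IT, legal).
Pick 3: M6 covers 2 new topics (logistics, hiring).
Pick 4: M4 covers 1 new topics (ops).
Greedy uses 4 members.

4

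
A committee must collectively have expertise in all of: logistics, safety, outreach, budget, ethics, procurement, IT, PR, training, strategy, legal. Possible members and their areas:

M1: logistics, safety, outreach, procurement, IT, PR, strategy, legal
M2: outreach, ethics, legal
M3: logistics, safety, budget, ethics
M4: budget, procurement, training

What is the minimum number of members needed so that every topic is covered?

3

M1, M2, M4 together cover {logistics, safety, outreach, budget, ethics, procurement, IT, PR, training, strategy, legal} — every topic.
No 2 of the 4 members cover everything (all 6 pairs fall short), so 3 is minimum.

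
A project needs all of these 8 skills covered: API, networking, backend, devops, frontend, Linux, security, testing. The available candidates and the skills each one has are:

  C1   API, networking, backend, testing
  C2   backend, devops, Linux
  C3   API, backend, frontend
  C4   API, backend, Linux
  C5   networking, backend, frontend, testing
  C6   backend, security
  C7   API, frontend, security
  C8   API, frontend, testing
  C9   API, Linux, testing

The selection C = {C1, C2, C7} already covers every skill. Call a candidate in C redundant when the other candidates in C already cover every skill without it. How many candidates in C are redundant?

0

Drop C1: networking, testing uncovered — not redundant.
Drop C2: devops, Linux uncovered — not redundant.
Drop C7: frontend, security uncovered — not redundant.
None of the candidates in C is redundant.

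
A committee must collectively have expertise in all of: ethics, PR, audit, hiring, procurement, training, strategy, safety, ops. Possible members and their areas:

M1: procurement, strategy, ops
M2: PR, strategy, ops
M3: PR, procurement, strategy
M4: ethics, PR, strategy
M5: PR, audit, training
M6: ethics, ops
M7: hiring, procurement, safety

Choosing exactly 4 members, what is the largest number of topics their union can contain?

9

Choosing M1, M4, M5, M7 covers {ethics, PR, audit, hiring, procurement, training, strategy, safety, ops} — 9 topics.
That is all 9 topics.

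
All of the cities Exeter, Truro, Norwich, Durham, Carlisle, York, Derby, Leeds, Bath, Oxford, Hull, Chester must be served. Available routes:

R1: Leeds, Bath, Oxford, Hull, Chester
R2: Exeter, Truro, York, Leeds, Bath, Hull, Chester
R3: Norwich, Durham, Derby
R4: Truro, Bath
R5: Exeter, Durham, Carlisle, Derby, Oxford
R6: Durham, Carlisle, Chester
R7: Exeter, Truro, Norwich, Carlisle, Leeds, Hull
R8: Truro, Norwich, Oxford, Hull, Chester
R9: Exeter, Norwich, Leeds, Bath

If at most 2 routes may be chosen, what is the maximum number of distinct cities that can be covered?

Choosing R2, R5 covers {Exeter, Truro, Durham, Carlisle, York, Derby, Leeds, Bath, Oxford, Hull, Chester} — 11 cities.
No choice of 2 routes does better; here Norwich is left uncovered.

11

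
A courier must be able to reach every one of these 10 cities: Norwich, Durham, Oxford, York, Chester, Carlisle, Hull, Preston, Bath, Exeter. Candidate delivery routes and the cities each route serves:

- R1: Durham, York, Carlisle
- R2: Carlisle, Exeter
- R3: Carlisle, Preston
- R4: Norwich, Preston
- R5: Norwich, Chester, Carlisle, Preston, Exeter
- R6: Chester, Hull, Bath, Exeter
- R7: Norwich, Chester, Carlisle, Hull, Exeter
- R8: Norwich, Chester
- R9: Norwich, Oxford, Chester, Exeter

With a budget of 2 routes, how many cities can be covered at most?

Choosing R1, R5 covers {Norwich, Durham, York, Chester, Carlisle, Preston, Exeter} — 7 cities.
No choice of 2 routes does better; here Oxford, Hull, Bath are left uncovered.

7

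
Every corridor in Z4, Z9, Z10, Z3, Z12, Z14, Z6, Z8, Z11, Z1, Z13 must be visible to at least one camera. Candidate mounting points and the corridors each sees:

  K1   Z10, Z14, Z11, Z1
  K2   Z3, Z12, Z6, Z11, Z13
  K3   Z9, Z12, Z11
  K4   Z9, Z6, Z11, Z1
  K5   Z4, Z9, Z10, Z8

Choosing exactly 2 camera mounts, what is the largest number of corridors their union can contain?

9

Choosing K2, K5 covers {Z4, Z9, Z10, Z3, Z12, Z6, Z8, Z11, Z13} — 9 corridors.
No choice of 2 camera mounts does better; here Z14, Z1 are left uncovered.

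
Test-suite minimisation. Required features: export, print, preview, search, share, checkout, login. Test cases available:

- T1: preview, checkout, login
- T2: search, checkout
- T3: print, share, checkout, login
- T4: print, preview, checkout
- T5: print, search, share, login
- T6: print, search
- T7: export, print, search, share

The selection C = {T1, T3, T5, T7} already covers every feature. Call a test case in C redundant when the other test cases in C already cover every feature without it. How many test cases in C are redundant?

Drop T1: preview uncovered — not redundant.
Drop T3: the rest still cover every feature — redundant.
Drop T5: the rest still cover every feature — redundant.
Drop T7: export uncovered — not redundant.
2 redundant: T3, T5.

2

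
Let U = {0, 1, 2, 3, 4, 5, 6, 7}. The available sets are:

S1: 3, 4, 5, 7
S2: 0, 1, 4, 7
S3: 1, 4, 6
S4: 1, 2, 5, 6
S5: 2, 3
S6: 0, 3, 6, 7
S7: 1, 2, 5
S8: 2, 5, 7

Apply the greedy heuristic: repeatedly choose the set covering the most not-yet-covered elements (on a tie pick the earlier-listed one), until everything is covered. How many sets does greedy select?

Pick 1: S1 covers 4 new elements (3, 4, 5, 7).
Pick 2: S4 covers 3 new elements (1, 2, 6).
Pick 3: S2 covers 1 new elements (0).
Greedy uses 3 sets.

3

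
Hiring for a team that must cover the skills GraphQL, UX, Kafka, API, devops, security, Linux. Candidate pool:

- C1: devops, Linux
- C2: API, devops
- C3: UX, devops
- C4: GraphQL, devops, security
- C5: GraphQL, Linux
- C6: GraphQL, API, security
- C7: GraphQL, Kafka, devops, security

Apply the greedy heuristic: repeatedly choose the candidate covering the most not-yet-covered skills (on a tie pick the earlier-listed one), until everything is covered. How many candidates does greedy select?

4

Pick 1: C7 covers 4 new skills (GraphQL, Kafka, devops, security).
Pick 2: C1 covers 1 new skills (Linux).
Pick 3: C2 covers 1 new skills (API).
Pick 4: C3 covers 1 new skills (UX).
Greedy uses 4 candidates.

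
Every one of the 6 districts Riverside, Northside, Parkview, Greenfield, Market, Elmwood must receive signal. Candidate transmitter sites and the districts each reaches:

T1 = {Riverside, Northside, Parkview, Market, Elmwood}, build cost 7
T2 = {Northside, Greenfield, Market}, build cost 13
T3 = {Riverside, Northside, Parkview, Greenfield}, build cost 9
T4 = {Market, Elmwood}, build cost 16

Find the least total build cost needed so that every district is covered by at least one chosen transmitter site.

T1, T3 cover every district at build cost 7 + 9 = 16.
Any cover uses at least 2 transmitter sites; among all covering selections none totals below 16.

16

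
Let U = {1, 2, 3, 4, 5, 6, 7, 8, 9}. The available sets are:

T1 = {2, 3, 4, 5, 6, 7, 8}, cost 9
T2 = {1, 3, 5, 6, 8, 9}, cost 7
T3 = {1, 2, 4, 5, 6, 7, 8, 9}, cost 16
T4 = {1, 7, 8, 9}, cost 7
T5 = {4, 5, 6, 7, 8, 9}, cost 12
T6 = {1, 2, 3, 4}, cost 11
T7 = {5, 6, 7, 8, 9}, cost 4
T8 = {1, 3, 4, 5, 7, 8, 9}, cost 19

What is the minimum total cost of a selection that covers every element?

15

T6, T7 cover every element at cost 11 + 4 = 15.
Any cover uses at least 2 sets; among all covering selections none totals below 15.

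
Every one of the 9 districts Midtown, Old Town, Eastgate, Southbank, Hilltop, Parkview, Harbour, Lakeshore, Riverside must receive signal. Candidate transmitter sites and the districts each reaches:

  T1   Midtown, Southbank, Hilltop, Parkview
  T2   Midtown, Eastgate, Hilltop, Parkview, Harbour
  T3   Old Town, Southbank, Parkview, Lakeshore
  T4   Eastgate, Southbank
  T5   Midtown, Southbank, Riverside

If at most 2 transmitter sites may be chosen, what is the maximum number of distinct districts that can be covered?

8

Choosing T2, T3 covers {Midtown, Old Town, Eastgate, Southbank, Hilltop, Parkview, Harbour, Lakeshore} — 8 districts.
No choice of 2 transmitter sites does better; here Riverside is left uncovered.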